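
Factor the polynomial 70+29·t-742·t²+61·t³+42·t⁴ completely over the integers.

Trying the rational-root candidates, t = -5 is a root, giving the factor (t+5) and quotient 42·t³-149·t²+3·t+14.
Next, t = -2/7 is a root, giving the factor (7·t+2) and quotient 6·t²-23·t+7.
The remaining quadratic factors as (2·t-7)(3·t-1).

(2·t-7)·(3·t-1)·(7·t+2)·(t+5)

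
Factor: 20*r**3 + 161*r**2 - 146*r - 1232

Testing divisors of the constant over divisors of the leading coefficient, r = -14/5 is a root, giving the factor (5*r + 14) and quotient 4*r**2 + 21*r - 88.
The remaining quadratic factors as (r + 8)(4*r - 11).

(4*r - 11)*(5*r + 14)*(r + 8)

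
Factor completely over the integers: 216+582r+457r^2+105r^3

Testing divisors of the constant over divisors of the leading coefficient, r = −2/3 is a root, so (3r+2) is a factor; dividing leaves 35r^2+129r+108.
The remaining quadratic factors as (7r+9)(5r+12).

(3r+2)(5r+12)(7r+9)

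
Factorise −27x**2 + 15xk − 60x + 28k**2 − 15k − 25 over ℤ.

Group: −9x(3x − 4k + 5) + (−7k − 5)(3x − 4k + 5); both groups contain (3x − 4k + 5).

−(3x − 4k + 5)(9x + 7k + 5)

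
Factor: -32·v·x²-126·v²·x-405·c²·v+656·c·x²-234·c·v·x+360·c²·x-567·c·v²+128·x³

-(5·c+7·v+8·x)·(9·c+2·x)·(9·v-8·x)

Group: 9·c·(-45·c·v+40·c·x-63·v²-16·v·x+64·x²) + 2·x·(-45·c·v+40·c·x-63·v²-16·v·x+64·x²); both groups contain (-45·c·v+40·c·x-63·v²-16·v·x+64·x²), so (9·c+2·x) is a factor with cofactor -45·c·v+40·c·x-63·v²-16·v·x+64·x².
The cofactor groups again: -45·c·v+40·c·x-63·v²-16·v·x+64·x² = -5·c·(9·v-8·x) + (-7·v-8·x)·(9·v-8·x); both groups contain (9·v-8·x), giving -(5·c+7·v+8·x)·(9·v-8·x).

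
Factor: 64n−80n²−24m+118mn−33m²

Group: −3m(11m−10n+8) + 8n(11m−10n+8); both groups contain (11m−10n+8).

−(11m−10n+8)(3m−8n)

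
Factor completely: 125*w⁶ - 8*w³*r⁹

Pull out the common factor w³, leaving 125*w³ - 8*r⁹.
Recognize a difference of cubes with the parts 5*w and 2*r³.

w³*(5*w - 2*r³)*(25*w² + 10*w*r³ + 4*r⁶)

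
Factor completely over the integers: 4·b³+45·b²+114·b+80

(4·b+5)·(b+2)·(b+8)

Testing divisors of the constant over divisors of the leading coefficient, b = −8 is a root, so (b+8) divides it; the quotient is 4·b²+13·b+10.
The remaining quadratic factors as (b+2)(4·b+5).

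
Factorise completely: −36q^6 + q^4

−q^4(6q + 1)(6q − 1)

Factor out q^4 first: what remains is −36q^2 + 1.
Recognize a difference of squares with the parts 1 and 6q.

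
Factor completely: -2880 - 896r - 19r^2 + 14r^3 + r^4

Testing divisors of the constant over divisors of the leading coefficient, r = -8 is a root, so (r + 8) is a factor; dividing leaves r^3 + 6r^2 - 67r - 360.
Next, r = -9 is a root, giving the factor (r + 9) and quotient r^2 - 3r - 40.
The remaining quadratic factors as (r + 5)(r - 8).

(r + 5)(r + 8)(r + 9)(r - 8)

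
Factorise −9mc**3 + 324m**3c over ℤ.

9cm(6m − c)(6m + c)

Factor out 9mc, leaving 36m**2 − c**2, which is a difference of two squares.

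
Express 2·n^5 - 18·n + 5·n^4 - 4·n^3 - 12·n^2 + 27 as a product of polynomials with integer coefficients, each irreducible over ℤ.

By the rational root theorem, n = -3 is a root, so (n + 3) is a factor; dividing leaves 2·n^4 - n^3 - n^2 - 9·n + 9.
Continuing, n = 1 is a root, giving the factor (n - 1) and quotient 2·n^3 + n^2 - 9.
Continuing, n = 3/2 is a root, giving the factor (2·n - 3) and quotient n^2 + 2·n + 3.
The quadratic n^2 + 2·n + 3 has discriminant -8 < 0 and is irreducible over ℤ.

(2·n - 3)·(n + 3)·(n - 1)·(n^2 + 2·n + 3)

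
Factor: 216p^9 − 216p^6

Pull out the common factor 216p^6, leaving p^3 − 1.
Recognize a difference of cubes with the parts p and 1.

216p^6(p − 1)(p^2 + p + 1)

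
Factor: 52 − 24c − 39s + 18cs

(3s − 4)(6c − 13)

Group as (18cs − 24c) + (−39s + 52) = 6c(3s − 4) − 13(3s − 4).
Both groups share the factor (3s − 4).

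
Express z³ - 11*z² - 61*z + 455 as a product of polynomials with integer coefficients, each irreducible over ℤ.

(z + 7)*(z - 13)*(z - 5)

By the rational root theorem, z = -7 is a root, giving the factor (z + 7) and quotient z² - 18*z + 65.
The remaining quadratic factors as (z - 13)(z - 5).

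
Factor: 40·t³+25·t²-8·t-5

Group as (40·t³-8·t) + (25·t²-5) = 8·t·(5·t²-1) + 5·(5·t²-1).
Both groups share the factor (5·t²-1).

(8·t+5)·(5·t²-1)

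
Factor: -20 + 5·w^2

Factor out 5, leaving w^2 - 4, which is a difference of two squares.

5·(w + 2)·(w - 2)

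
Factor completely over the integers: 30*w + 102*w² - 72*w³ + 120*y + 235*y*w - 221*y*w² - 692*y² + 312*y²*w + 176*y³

Group: 4*y*(44*y² - 21*y*w - 8*y - 8*w² - 2*w) + (9*w - 15)*(44*y² - 21*y*w - 8*y - 8*w² - 2*w); both groups contain (44*y² - 21*y*w - 8*y - 8*w² - 2*w), so (4*y + 9*w - 15) is a factor with cofactor 44*y² - 21*y*w - 8*y - 8*w² - 2*w.
The cofactor groups again: 44*y² - 21*y*w - 8*y - 8*w² - 2*w = 4*y*(11*y - 8*w - 2) + w*(11*y - 8*w - 2); both groups contain (11*y - 8*w - 2), giving (4*y + w)*(11*y - 8*w - 2).

(11*y - 8*w - 2)*(4*y + 9*w - 15)*(4*y + w)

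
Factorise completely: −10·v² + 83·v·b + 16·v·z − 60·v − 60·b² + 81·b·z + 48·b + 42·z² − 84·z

−(2·v − 15·b − 6·z + 12)·(5·v − 4·b + 7·z)

Group: −2·v·(5·v − 4·b + 7·z) + (15·b + 6·z − 12)·(5·v − 4·b + 7·z); both groups contain (5·v − 4·b + 7·z).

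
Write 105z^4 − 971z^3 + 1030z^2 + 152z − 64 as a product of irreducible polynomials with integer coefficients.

(3z − 4)(5z − 1)(7z + 2)(z − 8)

Testing divisors of the constant over divisors of the leading coefficient, z = 1/5 is a root, so (5z − 1) divides it; the quotient is 21z^3 − 190z^2 + 168z + 64.
Then z = 8 is a root, so (z − 8) divides it; the quotient is 21z^2 − 22z − 8.
The remaining quadratic factors as (3z − 4)(7z + 2).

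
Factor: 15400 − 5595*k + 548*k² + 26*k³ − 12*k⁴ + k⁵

(k + 8)*(k − 5)*(k − 7)*(k² − 8*k + 55)

By the rational root theorem, k = 7 is a root, so (k − 7) divides it; the quotient is k⁴ − 5*k³ − 9*k² + 485*k − 2200.
Then k = 5 is a root, giving the factor (k − 5) and quotient k³ − 9*k + 440.
Next, k = −8 is a root, so (k + 8) divides it; the quotient is k² − 8*k + 55.
The quadratic k² − 8*k + 55 has discriminant −156 < 0 and is irreducible over ℤ.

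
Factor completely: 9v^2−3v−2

(3v+1)(3v−2)

Need a pair with product 9·(−2) = −18 and sum −3: that's 3 and −6.
Split the middle term: 9v^2+3v − 6v−2 = 3v(3v+1) − 2(3v+1).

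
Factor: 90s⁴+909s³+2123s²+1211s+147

Trying the rational-root candidates, s = −3/5 is a root, so (5s+3) is a factor; dividing leaves 18s³+171s²+322s+49.
Next, s = −7 is a root, so (s+7) divides it; the quotient is 18s²+45s+7.
The remaining quadratic factors as (6s+1)(3s+7).

(3s+7)(5s+3)(6s+1)(s+7)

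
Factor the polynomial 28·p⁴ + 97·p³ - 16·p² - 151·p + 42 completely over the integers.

Among the possible rational roots, p = -3 is a root, so (p + 3) is a factor; dividing leaves 28·p³ + 13·p² - 55·p + 14.
Then p = 2/7 is a root, so (7·p - 2) is a factor; dividing leaves 4·p² + 3·p - 7.
The remaining quadratic factors as (p - 1)(4·p + 7).

(4·p + 7)·(7·p - 2)·(p + 3)·(p - 1)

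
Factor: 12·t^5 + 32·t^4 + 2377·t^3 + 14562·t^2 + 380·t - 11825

Testing divisors of the constant over divisors of the leading coefficient, t = 5/6 is a root, so (6·t - 5) is a factor; dividing leaves 2·t^4 + 7·t^3 + 402·t^2 + 2762·t + 2365.
Then t = -1 is a root, so (t + 1) is a factor; dividing leaves 2·t^3 + 5·t^2 + 397·t + 2365.
Next, t = -11/2 is a root, so (2·t + 11) divides it; the quotient is t^2 - 3·t + 215.
The quadratic t^2 - 3·t + 215 has discriminant -851 < 0 and is irreducible over ℤ.

(2·t + 11)·(6·t - 5)·(t + 1)·(t^2 - 3·t + 215)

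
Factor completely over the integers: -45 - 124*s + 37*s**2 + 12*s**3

Testing divisors of the constant over divisors of the leading coefficient, s = 9/4 is a root, so (4*s - 9) is a factor; dividing leaves 3*s**2 + 16*s + 5.
The remaining quadratic factors as (s + 5)(3*s + 1).

(3*s + 1)*(4*s - 9)*(s + 5)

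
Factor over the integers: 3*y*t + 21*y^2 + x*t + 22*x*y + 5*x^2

(5*x + 7*y + t)*(x + 3*y)

Group: 5*x*(x + 3*y) + (7*y + t)*(x + 3*y); both groups contain (x + 3*y).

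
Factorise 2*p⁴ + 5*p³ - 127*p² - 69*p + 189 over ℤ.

(2*p + 3)*(p + 9)*(p - 1)*(p - 7)

Among the possible rational roots, p = -9 is a root, so (p + 9) is a factor; dividing leaves 2*p³ - 13*p² - 10*p + 21.
Next, p = 1 is a root, so (p - 1) is a factor; dividing leaves 2*p² - 11*p - 21.
The remaining quadratic factors as (p - 7)(2*p + 3).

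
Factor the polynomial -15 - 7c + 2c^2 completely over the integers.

(2c + 3)(c - 5)

Need a pair with product 2·(-15) = -30 and sum -7: that's -10 and 3.
Split the middle term: 2c^2 - 10c + 3c - 15 = 2c(c - 5) + 3(c - 5).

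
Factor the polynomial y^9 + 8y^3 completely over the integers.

Every term has a factor of y^3; factoring it out leaves y^6 + 8.
Recognize a sum of cubes with the parts y^2 and 2.

y^3(y^2 + 2)(y^4 - 2y^2 + 4)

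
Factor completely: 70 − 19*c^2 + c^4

(c^2 − 14)*(c^2 − 5)

Substitute u = c^2 to get a quadratic in u, then factor.
c^2 − 5 is irreducible over ℤ (5 is not a perfect square).
c^2 − 14 is irreducible over ℤ (14 is not a perfect square).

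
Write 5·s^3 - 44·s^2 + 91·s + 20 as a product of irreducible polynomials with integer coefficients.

(5·s + 1)·(s - 4)·(s - 5)

Testing divisors of the constant over divisors of the leading coefficient, s = 4 is a root, giving the factor (s - 4) and quotient 5·s^2 - 24·s - 5.
The remaining quadratic factors as (5·s + 1)(s - 5).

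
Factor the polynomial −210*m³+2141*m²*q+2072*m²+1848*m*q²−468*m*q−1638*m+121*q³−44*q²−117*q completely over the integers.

−(14*m+q)*(15*m+11*q−13)*(m−11*q−9)

Group: 15*m*(−14*m²+153*m*q+126*m+11*q²+9*q) + (11*q−13)*(−14*m²+153*m*q+126*m+11*q²+9*q); both groups contain (−14*m²+153*m*q+126*m+11*q²+9*q), so (15*m+11*q−13) is a factor with cofactor −14*m²+153*m*q+126*m+11*q²+9*q.
The cofactor groups again: −14*m²+153*m*q+126*m+11*q²+9*q = −m*(14*m+q) + (11*q+9)*(14*m+q); both groups contain (14*m+q), giving −(m−11*q−9)*(14*m+q).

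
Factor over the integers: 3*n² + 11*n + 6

(3*n + 2)*(n + 3)

Need a pair with product 3·6 = 18 and sum 11: that's 2 and 9.
Split the middle term: 3*n² + 2*n + 9*n + 6 = n*(3*n + 2) + 3*(3*n + 2).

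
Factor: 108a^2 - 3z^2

3(6a + z)(6a - z)

Factor out 3, leaving 36a^2 - z^2, which is a difference of two squares.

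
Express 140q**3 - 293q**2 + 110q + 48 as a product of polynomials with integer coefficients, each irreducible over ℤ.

Testing divisors of the constant over divisors of the leading coefficient, q = 8/7 is a root, so (7q - 8) divides it; the quotient is 20q**2 - 19q - 6.
The remaining quadratic factors as (4q + 1)(5q - 6).

(4q + 1)(5q - 6)(7q - 8)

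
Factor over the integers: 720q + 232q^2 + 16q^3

Pull out the common factor 8q, then factor the remaining trinomial.

8q(2q + 9)(q + 10)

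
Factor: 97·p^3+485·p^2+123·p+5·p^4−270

Trying the rational-root candidates, p = −1 is a root, so (p+1) is a factor; dividing leaves 5·p^3+92·p^2+393·p−270.
Then p = −10 is a root, so (p+10) is a factor; dividing leaves 5·p^2+42·p−27.
The remaining quadratic factors as (5·p−3)(p+9).

(5·p−3)·(p+1)·(p+10)·(p+9)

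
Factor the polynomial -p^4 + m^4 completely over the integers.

(m + p)(m - p)(m^2 + p^2)

Write as (m^2)² − (p^2)², then factor m^2 - p^2 once more.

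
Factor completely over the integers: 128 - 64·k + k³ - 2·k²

(k + 8)·(k - 2)·(k - 8)

Among the possible rational roots, k = 2 is a root, so (k - 2) is a factor; dividing leaves k² - 64.
The remaining quadratic factors as (k + 8)(k - 8).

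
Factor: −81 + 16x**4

Difference of squares twice: with A = 2x and B = 3, A⁴ − B⁴ = (A² − B²)(A² + B²), and A² − B² factors again.

(2x + 3)(2x − 3)(4x**2 + 9)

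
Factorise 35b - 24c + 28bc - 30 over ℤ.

Group as (28bc + 35b) + (-24c - 30) = 7b(4c + 5) - 6(4c + 5).
Both groups share the factor (4c + 5).

(4c + 5)(7b - 6)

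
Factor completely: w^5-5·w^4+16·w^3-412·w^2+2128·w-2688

(w-2)·(w-4)·(w-6)·(w^2+7·w+56)

Among the possible rational roots, w = 4 is a root, giving the factor (w-4) and quotient w^4-w^3+12·w^2-364·w+672.
Then w = 6 is a root, so (w-6) is a factor; dividing leaves w^3+5·w^2+42·w-112.
Next, w = 2 is a root, giving the factor (w-2) and quotient w^2+7·w+56.
The quadratic w^2+7·w+56 has discriminant -175 < 0 and is irreducible over ℤ.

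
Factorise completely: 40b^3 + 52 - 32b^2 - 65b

(5b - 4)(8b^2 - 13)

Group as (40b^3 - 65b) + (-32b^2 + 52) = 5b(8b^2 - 13) - 4(8b^2 - 13).
Both groups share the factor (8b^2 - 13).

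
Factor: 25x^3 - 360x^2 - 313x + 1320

Trying the rational-root candidates, x = 15 is a root, giving the factor (x - 15) and quotient 25x^2 + 15x - 88.
The remaining quadratic factors as (5x - 8)(5x + 11).

(5x + 11)(5x - 8)(x - 15)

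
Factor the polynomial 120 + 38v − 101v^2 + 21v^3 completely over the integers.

(3v − 5)(7v + 6)(v − 4)

By the rational root theorem, v = −6/7 is a root, giving the factor (7v + 6) and quotient 3v^2 − 17v + 20.
The remaining quadratic factors as (3v − 5)(v − 4).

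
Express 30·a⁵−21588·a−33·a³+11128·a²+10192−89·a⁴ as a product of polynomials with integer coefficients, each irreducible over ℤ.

(5·a−4)·(6·a−7)·(a+7)·(a²−8·a+52)

Testing divisors of the constant over divisors of the leading coefficient, a = 7/6 is a root, giving the factor (6·a−7) and quotient 5·a⁴−9·a³−16·a²+1836·a−1456.
Then a = −7 is a root, so (a+7) divides it; the quotient is 5·a³−44·a²+292·a−208.
Next, a = 4/5 is a root, so (5·a−4) divides it; the quotient is a²−8·a+52.
The quadratic a²−8·a+52 has discriminant −144 < 0 and is irreducible over ℤ.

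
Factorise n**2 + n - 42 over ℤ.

Two integers with product -42 and sum 1 are 7 and -6.

(n + 7)(n - 6)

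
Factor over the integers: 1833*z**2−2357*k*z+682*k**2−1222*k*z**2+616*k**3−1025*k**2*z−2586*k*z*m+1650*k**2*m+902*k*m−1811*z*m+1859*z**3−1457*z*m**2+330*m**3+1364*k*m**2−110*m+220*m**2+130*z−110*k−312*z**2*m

Group: 7*k*(88*k**2+17*k*z+198*k*m+110*k−143*z**2−9*z*m−130*z+110*m**2+110*m) + (−13*z+3*m−1)*(88*k**2+17*k*z+198*k*m+110*k−143*z**2−9*z*m−130*z+110*m**2+110*m); both groups contain (88*k**2+17*k*z+198*k*m+110*k−143*z**2−9*z*m−130*z+110*m**2+110*m), so (7*k−13*z+3*m−1) is a factor with cofactor 88*k**2+17*k*z+198*k*m+110*k−143*z**2−9*z*m−130*z+110*m**2+110*m.
The cofactor groups again: 88*k**2+17*k*z+198*k*m+110*k−143*z**2−9*z*m−130*z+110*m**2+110*m = 11*k*(8*k+11*z+10*m+10) + (−13*z+11*m)*(8*k+11*z+10*m+10); both groups contain (8*k+11*z+10*m+10), giving (11*k−13*z+11*m)*(8*k+11*z+10*m+10).

(11*k−13*z+11*m)*(7*k−13*z+3*m−1)*(8*k+11*z+10*m+10)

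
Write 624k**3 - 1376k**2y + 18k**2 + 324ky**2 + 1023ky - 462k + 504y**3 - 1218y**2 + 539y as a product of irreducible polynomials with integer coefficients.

(13k + 6y - 11)(6k - 7y)(8k - 12y + 7)

Group: 8k(78k**2 - 55ky - 66k - 42y**2 + 77y) + (-12y + 7)(78k**2 - 55ky - 66k - 42y**2 + 77y); both groups contain (78k**2 - 55ky - 66k - 42y**2 + 77y), so (8k - 12y + 7) is a factor with cofactor 78k**2 - 55ky - 66k - 42y**2 + 77y.
The cofactor groups again: 78k**2 - 55ky - 66k - 42y**2 + 77y = 6k(13k + 6y - 11) - 7y(13k + 6y - 11); both groups contain (13k + 6y - 11), giving (6k - 7y)(13k + 6y - 11).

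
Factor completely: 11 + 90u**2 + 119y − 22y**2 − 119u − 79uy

(10u − 11y − 1)(9u + 2y − 11)

Group: 9u(10u − 11y − 1) + (2y − 11)(10u − 11y − 1); both groups contain (10u − 11y − 1).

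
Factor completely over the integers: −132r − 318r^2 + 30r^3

6r(5r + 2)(r − 11)

Pull out the common factor 6r, then factor the remaining trinomial.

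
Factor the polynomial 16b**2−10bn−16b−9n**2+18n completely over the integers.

(2b+n−2)(8b−9n)

Group: 2b(8b−9n) + (n−2)(8b−9n); both groups contain (8b−9n).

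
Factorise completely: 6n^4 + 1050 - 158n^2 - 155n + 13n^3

(2n + 7)(3n - 10)(n + 5)(n - 3)

Trying the rational-root candidates, n = -7/2 is a root, so (2n + 7) is a factor; dividing leaves 3n^3 - 4n^2 - 65n + 150.
Next, n = 3 is a root, so (n - 3) is a factor; dividing leaves 3n^2 + 5n - 50.
The remaining quadratic factors as (n + 5)(3n - 10).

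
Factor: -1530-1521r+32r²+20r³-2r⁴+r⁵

Testing divisors of the constant over divisors of the leading coefficient, r = -5 is a root, giving the factor (r+5) and quotient r⁴-7r³+55r²-243r-306.
Then r = -1 is a root, so (r+1) is a factor; dividing leaves r³-8r²+63r-306.
Continuing, r = 6 is a root, giving the factor (r-6) and quotient r²-2r+51.
The quadratic r²-2r+51 has discriminant -200 < 0 and is irreducible over ℤ.

(r+1)(r+5)(r-6)(r²-2r+51)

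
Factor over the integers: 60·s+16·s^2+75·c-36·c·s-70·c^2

-(14·c-4·s-15)·(5·c+4·s)

Group: -14·c·(5·c+4·s) + (4·s+15)·(5·c+4·s); both groups contain (5·c+4·s).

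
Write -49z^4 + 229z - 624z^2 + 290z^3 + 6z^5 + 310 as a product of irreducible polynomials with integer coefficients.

(2z + 1)(3z - 5)(z - 2)(z^2 - 5z + 31)

Among the possible rational roots, z = 2 is a root, giving the factor (z - 2) and quotient 6z^4 - 37z^3 + 216z^2 - 192z - 155.
Next, z = 5/3 is a root, so (3z - 5) is a factor; dividing leaves 2z^3 - 9z^2 + 57z + 31.
Next, z = -1/2 is a root, so (2z + 1) divides it; the quotient is z^2 - 5z + 31.
The quadratic z^2 - 5z + 31 has discriminant -99 < 0 and is irreducible over ℤ.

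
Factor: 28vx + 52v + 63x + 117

(4v + 9)(7x + 13)

Group as (28vx + 52v) + (63x + 117) = 4v(7x + 13) + 9(7x + 13).
Both groups share the factor (7x + 13).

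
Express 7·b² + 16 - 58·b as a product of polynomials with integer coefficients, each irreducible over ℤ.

Need a pair with product 7·16 = 112 and sum -58: that's -2 and -56.
Split the middle term: 7·b² - 2·b - 56·b + 16 = b·(7·b - 2) - 8·(7·b - 2).

(7·b - 2)·(b - 8)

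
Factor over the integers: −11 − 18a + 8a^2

(2a + 1)(4a − 11)

Need a pair with product 8·(−11) = −88 and sum −18: that's −22 and 4.
Split the middle term: 8a^2 − 22a + 4a − 11 = 2a(4a − 11) + (4a − 11).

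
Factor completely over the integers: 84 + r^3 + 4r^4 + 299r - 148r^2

(4r + 1)(r + 7)(r - 3)(r - 4)

Trying the rational-root candidates, r = -1/4 is a root, giving the factor (4r + 1) and quotient r^3 - 37r + 84.
Next, r = 4 is a root, so (r - 4) is a factor; dividing leaves r^2 + 4r - 21.
The remaining quadratic factors as (r + 7)(r - 3).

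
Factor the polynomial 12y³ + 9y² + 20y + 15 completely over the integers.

Group as (12y³ + 20y) + (9y² + 15) = 4y(3y² + 5) + 3(3y² + 5).
Both groups share the factor (3y² + 5).

(4y + 3)(3y² + 5)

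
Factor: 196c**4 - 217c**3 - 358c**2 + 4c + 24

By the rational root theorem, c = 2 is a root, so (c - 2) is a factor; dividing leaves 196c**3 + 175c**2 - 8c - 12.
Next, c = 1/4 is a root, giving the factor (4c - 1) and quotient 49c**2 + 56c + 12.
The remaining quadratic factors as (7c + 2)(7c + 6).

(4c - 1)(7c + 2)(7c + 6)(c - 2)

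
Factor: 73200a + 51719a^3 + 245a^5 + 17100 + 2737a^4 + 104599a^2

(5a + 3)(7a + 5)(7a + 6)(a^2 + 9a + 190)

By the rational root theorem, a = -3/5 is a root, so (5a + 3) is a factor; dividing leaves 49a^4 + 518a^3 + 10033a^2 + 14900a + 5700.
Next, a = -5/7 is a root, so (7a + 5) divides it; the quotient is 7a^3 + 69a^2 + 1384a + 1140.
Next, a = -6/7 is a root, giving the factor (7a + 6) and quotient a^2 + 9a + 190.
The quadratic a^2 + 9a + 190 has discriminant -679 < 0 and is irreducible over ℤ.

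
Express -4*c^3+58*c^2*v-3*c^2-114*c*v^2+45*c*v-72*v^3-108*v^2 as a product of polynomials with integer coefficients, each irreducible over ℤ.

Group: 4*c*(-c^2+15*c*v-36*v^2) + (2*v+3)*(-c^2+15*c*v-36*v^2); both groups contain (-c^2+15*c*v-36*v^2), so (4*c+2*v+3) is a factor with cofactor -c^2+15*c*v-36*v^2.
The cofactor groups again: -c^2+15*c*v-36*v^2 = -c*(c-12*v) + 3*v*(c-12*v); both groups contain (c-12*v), giving -(c-3*v)*(c-12*v).

-(4*c+2*v+3)*(c-12*v)*(c-3*v)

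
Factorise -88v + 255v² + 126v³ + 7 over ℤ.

Among the possible rational roots, v = 1/7 is a root, so (7v - 1) is a factor; dividing leaves 18v² + 39v - 7.
The remaining quadratic factors as (6v - 1)(3v + 7).

(3v + 7)(6v - 1)(7v - 1)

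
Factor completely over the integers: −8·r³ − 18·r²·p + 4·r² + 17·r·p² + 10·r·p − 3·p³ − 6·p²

−(2·r − p)·(4·r − p − 2)·(r + 3·p)

Group: 4·r·(−2·r² − 5·r·p + 3·p²) + (−p − 2)·(−2·r² − 5·r·p + 3·p²); both groups contain (−2·r² − 5·r·p + 3·p²), so (4·r − p − 2) is a factor with cofactor −2·r² − 5·r·p + 3·p².
The cofactor groups again: −2·r² − 5·r·p + 3·p² = −r·(2·r − p) − 3·p·(2·r − p); both groups contain (2·r − p), giving −(r + 3·p)·(2·r − p).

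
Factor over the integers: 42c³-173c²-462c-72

(6c+1)(7c+12)(c-6)

By the rational root theorem, c = -12/7 is a root, so (7c+12) divides it; the quotient is 6c²-35c-6.
The remaining quadratic factors as (6c+1)(c-6).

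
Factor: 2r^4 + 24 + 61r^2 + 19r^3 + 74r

(2r + 1)(r + 2)(r + 3)(r + 4)

Among the possible rational roots, r = -2 is a root, giving the factor (r + 2) and quotient 2r^3 + 15r^2 + 31r + 12.
Continuing, r = -3 is a root, so (r + 3) is a factor; dividing leaves 2r^2 + 9r + 4.
The remaining quadratic factors as (2r + 1)(r + 4).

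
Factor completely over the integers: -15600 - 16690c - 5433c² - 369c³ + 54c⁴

(3c + 10)(3c + 8)(6c + 13)(c - 15)

By the rational root theorem, c = 15 is a root, so (c - 15) is a factor; dividing leaves 54c³ + 441c² + 1182c + 1040.
Next, c = -8/3 is a root, giving the factor (3c + 8) and quotient 18c² + 99c + 130.
The remaining quadratic factors as (6c + 13)(3c + 10).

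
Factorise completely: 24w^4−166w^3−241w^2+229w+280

By the rational root theorem, w = 7/6 is a root, so (6w−7) is a factor; dividing leaves 4w^3−23w^2−67w−40.
Then w = 8 is a root, so (w−8) is a factor; dividing leaves 4w^2+9w+5.
The remaining quadratic factors as (w+1)(4w+5).

(4w+5)(6w−7)(w+1)(w−8)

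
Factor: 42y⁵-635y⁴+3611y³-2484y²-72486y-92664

Among the possible rational roots, y = -13/6 is a root, giving the factor (6y+13) and quotient 7y⁴-121y³+864y²-2286y-7128.
Then y = -12/7 is a root, so (7y+12) is a factor; dividing leaves y³-19y²+156y-594.
Next, y = 9 is a root, giving the factor (y-9) and quotient y²-10y+66.
The quadratic y²-10y+66 has discriminant -164 < 0 and is irreducible over ℤ.

(6y+13)(7y+12)(y-9)(y²-10y+66)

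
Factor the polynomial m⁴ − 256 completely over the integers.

Write as (m²)² − (16)², then factor m² − 16 once more.

(m + 4)(m − 4)(m² + 16)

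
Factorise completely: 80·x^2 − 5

Pull out the common factor 5; 16·x^2 − 1 is a difference of squares.

5·(4·x + 1)·(4·x − 1)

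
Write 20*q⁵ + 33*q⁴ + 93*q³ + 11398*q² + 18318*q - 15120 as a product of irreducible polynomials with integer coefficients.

Among the possible rational roots, q = 3/5 is a root, giving the factor (5*q - 3) and quotient 4*q⁴ + 9*q³ + 24*q² + 2294*q + 5040.
Then q = -8 is a root, so (q + 8) is a factor; dividing leaves 4*q³ - 23*q² + 208*q + 630.
Then q = -9/4 is a root, so (4*q + 9) is a factor; dividing leaves q² - 8*q + 70.
The quadratic q² - 8*q + 70 has discriminant -216 < 0 and is irreducible over ℤ.

(4*q + 9)*(5*q - 3)*(q + 8)*(q² - 8*q + 70)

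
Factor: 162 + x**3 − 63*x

(x + 9)*(x − 3)*(x − 6)

Trying the rational-root candidates, x = −9 is a root, so (x + 9) is a factor; dividing leaves x**2 − 9*x + 18.
The remaining quadratic factors as (x − 6)(x − 3).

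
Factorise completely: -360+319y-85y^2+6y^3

By the rational root theorem, y = 8/3 is a root, giving the factor (3y-8) and quotient 2y^2-23y+45.
The remaining quadratic factors as (y-9)(2y-5).

(2y-5)(3y-8)(y-9)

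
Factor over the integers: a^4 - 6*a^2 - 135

Substitute u = a^2 to get a quadratic in u, then factor.
a^2 + 9 is irreducible over ℤ (sum of squares).
a^2 - 15 is irreducible over ℤ (15 is not a perfect square).

(a^2 + 9)*(a^2 - 15)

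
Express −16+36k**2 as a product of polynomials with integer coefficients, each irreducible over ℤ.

4(3k+2)(3k−2)

Every term has a factor of 4. Then 9k**2−4 = (3k)² − (2)².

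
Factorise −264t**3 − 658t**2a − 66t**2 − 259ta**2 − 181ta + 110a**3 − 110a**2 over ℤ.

−(4t − a + 1)(11t + 10a)(6t + 11a)

Group: 11t(−24t**2 − 38ta − 6t + 11a**2 − 11a) + 10a(−24t**2 − 38ta − 6t + 11a**2 − 11a); both groups contain (−24t**2 − 38ta − 6t + 11a**2 − 11a), so (11t + 10a) is a factor with cofactor −24t**2 − 38ta − 6t + 11a**2 − 11a.
The cofactor groups again: −24t**2 − 38ta − 6t + 11a**2 − 11a = −6t(4t − a + 1) − 11a(4t − a + 1); both groups contain (4t − a + 1), giving −(6t + 11a)(4t − a + 1).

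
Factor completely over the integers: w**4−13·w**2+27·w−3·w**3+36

(w+1)·(w+3)·(w−3)·(w−4)

By the rational root theorem, w = −1 is a root, giving the factor (w+1) and quotient w**3−4·w**2−9·w+36.
Then w = 4 is a root, so (w−4) divides it; the quotient is w**2−9.
The remaining quadratic factors as (w+3)(w−3).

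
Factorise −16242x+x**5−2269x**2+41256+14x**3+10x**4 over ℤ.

Among the possible rational roots, x = 12 is a root, so (x−12) divides it; the quotient is x**4+22x**3+278x**2+1067x−3438.
Continuing, x = −9 is a root, so (x+9) is a factor; dividing leaves x**3+13x**2+161x−382.
Then x = 2 is a root, so (x−2) is a factor; dividing leaves x**2+15x+191.
The quadratic x**2+15x+191 has discriminant −539 < 0 and is irreducible over ℤ.

(x+9)(x−12)(x−2)(x**2+15x+191)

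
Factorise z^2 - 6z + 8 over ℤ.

Two integers with product 8 and sum -6 are -4 and -2.

(z - 2)(z - 4)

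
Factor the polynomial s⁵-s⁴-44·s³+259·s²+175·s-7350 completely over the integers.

(s+5)·(s+7)·(s-6)·(s²-7·s+35)

Testing divisors of the constant over divisors of the leading coefficient, s = 6 is a root, so (s-6) divides it; the quotient is s⁴+5·s³-14·s²+175·s+1225.
Then s = -7 is a root, giving the factor (s+7) and quotient s³-2·s²+175.
Continuing, s = -5 is a root, so (s+5) is a factor; dividing leaves s²-7·s+35.
The quadratic s²-7·s+35 has discriminant -91 < 0 and is irreducible over ℤ.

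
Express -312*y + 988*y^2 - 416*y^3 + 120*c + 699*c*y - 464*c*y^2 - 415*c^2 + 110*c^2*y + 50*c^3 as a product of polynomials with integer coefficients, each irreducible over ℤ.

Group: 5*c*(10*c^2 + 48*c*y - 83*c + 32*y^2 - 76*y + 24) - 13*y*(10*c^2 + 48*c*y - 83*c + 32*y^2 - 76*y + 24); both groups contain (10*c^2 + 48*c*y - 83*c + 32*y^2 - 76*y + 24), so (5*c - 13*y) is a factor with cofactor 10*c^2 + 48*c*y - 83*c + 32*y^2 - 76*y + 24.
The cofactor groups again: 10*c^2 + 48*c*y - 83*c + 32*y^2 - 76*y + 24 = c*(10*c + 8*y - 3) + (4*y - 8)*(10*c + 8*y - 3); both groups contain (10*c + 8*y - 3), giving (c + 4*y - 8)*(10*c + 8*y - 3).

(10*c + 8*y - 3)*(5*c - 13*y)*(c + 4*y - 8)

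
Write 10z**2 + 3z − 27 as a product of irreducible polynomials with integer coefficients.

Need a pair with product 10·(−27) = −270 and sum 3: that's 18 and −15.
Split the middle term: 10z**2 + 18z − 15z − 27 = 2z(5z + 9) − 3(5z + 9).

(2z − 3)(5z + 9)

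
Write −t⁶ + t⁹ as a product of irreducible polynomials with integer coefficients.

Every term has a factor of t⁶; factoring it out leaves t³ − 1.
Recognize a difference of cubes with the parts t and 1.

t⁶*(t − 1)*(t² + t + 1)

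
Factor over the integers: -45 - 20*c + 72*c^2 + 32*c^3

(4*c + 9)*(8*c^2 - 5)

Group as (32*c^3 - 20*c) + (72*c^2 - 45) = 4*c*(8*c^2 - 5) + 9*(8*c^2 - 5).
Both groups share the factor (8*c^2 - 5).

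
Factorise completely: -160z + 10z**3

Pull out the common factor 10z; z**2 - 16 is a difference of squares.

10z(z + 4)(z - 4)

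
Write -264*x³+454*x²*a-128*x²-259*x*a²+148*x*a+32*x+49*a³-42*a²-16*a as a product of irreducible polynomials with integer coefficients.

Group: 12*x*(-22*x²+25*x*a+4*x-7*a²-2*a) + (-7*a+8)*(-22*x²+25*x*a+4*x-7*a²-2*a); both groups contain (-22*x²+25*x*a+4*x-7*a²-2*a), so (12*x-7*a+8) is a factor with cofactor -22*x²+25*x*a+4*x-7*a²-2*a.
The cofactor groups again: -22*x²+25*x*a+4*x-7*a²-2*a = -2*x*(11*x-7*a-2) + a*(11*x-7*a-2); both groups contain (11*x-7*a-2), giving -(2*x-a)*(11*x-7*a-2).

-(11*x-7*a-2)*(12*x-7*a+8)*(2*x-a)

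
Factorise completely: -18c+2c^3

2c(c+3)(c-3)

Factor out 2c, leaving c^2-9, which is a difference of two squares.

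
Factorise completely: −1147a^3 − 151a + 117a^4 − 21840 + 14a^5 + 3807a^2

By the rational root theorem, a = 7/2 is a root, so (2a − 7) divides it; the quotient is 7a^4 + 83a^3 − 283a^2 + 913a + 3120.
Next, a = −15 is a root, so (a + 15) is a factor; dividing leaves 7a^3 − 22a^2 + 47a + 208.
Next, a = −13/7 is a root, so (7a + 13) divides it; the quotient is a^2 − 5a + 16.
The quadratic a^2 − 5a + 16 has discriminant −39 < 0 and is irreducible over ℤ.

(2a − 7)(7a + 13)(a + 15)(a^2 − 5a + 16)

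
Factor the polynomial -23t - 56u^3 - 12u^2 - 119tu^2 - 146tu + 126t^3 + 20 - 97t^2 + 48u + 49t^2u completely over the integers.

Group: 7t(18t^2 + 25tu - t + 8u^2 - 4u - 4) + (-7u - 5)(18t^2 + 25tu - t + 8u^2 - 4u - 4); both groups contain (18t^2 + 25tu - t + 8u^2 - 4u - 4), so (7t - 7u - 5) is a factor with cofactor 18t^2 + 25tu - t + 8u^2 - 4u - 4.
The cofactor groups again: 18t^2 + 25tu - t + 8u^2 - 4u - 4 = 2t(9t + 8u + 4) + (u - 1)(9t + 8u + 4); both groups contain (9t + 8u + 4), giving (2t + u - 1)(9t + 8u + 4).

(2t + u - 1)(7t - 7u - 5)(9t + 8u + 4)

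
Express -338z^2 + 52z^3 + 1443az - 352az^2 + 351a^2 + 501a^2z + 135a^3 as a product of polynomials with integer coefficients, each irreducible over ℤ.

(3a + 13z)(5a - 2z + 13)(9a - 2z)

Group: 9a(15a^2 + 59az + 39a - 26z^2 + 169z) - 2z(15a^2 + 59az + 39a - 26z^2 + 169z); both groups contain (15a^2 + 59az + 39a - 26z^2 + 169z), so (9a - 2z) is a factor with cofactor 15a^2 + 59az + 39a - 26z^2 + 169z.
The cofactor groups again: 15a^2 + 59az + 39a - 26z^2 + 169z = 3a(5a - 2z + 13) + 13z(5a - 2z + 13); both groups contain (5a - 2z + 13), giving (3a + 13z)(5a - 2z + 13).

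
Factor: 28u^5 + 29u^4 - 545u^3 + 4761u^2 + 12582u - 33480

Among the possible rational roots, u = -15/4 is a root, so (4u + 15) divides it; the quotient is 7u^4 - 19u^3 - 65u^2 + 1434u - 2232.
Next, u = -6 is a root, giving the factor (u + 6) and quotient 7u^3 - 61u^2 + 301u - 372.
Continuing, u = 12/7 is a root, giving the factor (7u - 12) and quotient u^2 - 7u + 31.
The quadratic u^2 - 7u + 31 has discriminant -75 < 0 and is irreducible over ℤ.

(4u + 15)(7u - 12)(u + 6)(u^2 - 7u + 31)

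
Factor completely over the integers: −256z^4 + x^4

(x)⁴ − (4z)⁴ = ((x)² − (4z)²)((x)² + (4z)²); the first factor splits again, the second (x^2 + 16z^2) is irreducible.

(x + 4z)(x − 4z)(x^2 + 16z^2)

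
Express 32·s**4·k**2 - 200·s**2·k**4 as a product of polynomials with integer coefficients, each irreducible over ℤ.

8·k**2·s**2·(2·s - 5·k)·(2·s + 5·k)

Pull out the common factor 8·s**2·k**2; 4·s**2 - 25·k**2 is a difference of squares.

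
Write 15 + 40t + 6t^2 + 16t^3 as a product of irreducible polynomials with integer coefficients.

Group as (16t^3 + 40t) + (6t^2 + 15) = 8t(2t^2 + 5) + 3(2t^2 + 5).
Both groups share the factor (2t^2 + 5).

(8t + 3)(2t^2 + 5)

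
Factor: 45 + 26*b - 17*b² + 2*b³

By the rational root theorem, b = 9/2 is a root, so (2*b - 9) is a factor; dividing leaves b² - 4*b - 5.
The remaining quadratic factors as (b + 1)(b - 5).

(2*b - 9)*(b + 1)*(b - 5)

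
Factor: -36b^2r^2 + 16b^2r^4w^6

4b^2r^2(2rw^3 + 3)(2rw^3 - 3)

Factor out 4b^2r^2 first: what remains is 4r^2w^6 - 9.
Recognize a difference of squares with the parts 2rw^3 and 3.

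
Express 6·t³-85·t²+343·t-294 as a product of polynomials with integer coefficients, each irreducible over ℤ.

Testing divisors of the constant over divisors of the leading coefficient, t = 7 is a root, giving the factor (t-7) and quotient 6·t²-43·t+42.
The remaining quadratic factors as (6·t-7)(t-6).

(6·t-7)·(t-6)·(t-7)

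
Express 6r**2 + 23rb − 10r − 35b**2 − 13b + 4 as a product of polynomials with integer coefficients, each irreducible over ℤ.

(6r − 7b − 4)(r + 5b − 1)

Group: 6r(r + 5b − 1) + (−7b − 4)(r + 5b − 1); both groups contain (r + 5b − 1).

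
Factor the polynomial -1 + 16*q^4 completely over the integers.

(2*q)⁴ − (1)⁴ = ((2*q)² − (1)²)((2*q)² + (1)²); the first factor splits again, the second (4*q^2 + 1) is irreducible.

(2*q + 1)*(2*q - 1)*(4*q^2 + 1)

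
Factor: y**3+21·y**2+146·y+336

Testing divisors of the constant over divisors of the leading coefficient, y = -6 is a root, so (y+6) is a factor; dividing leaves y**2+15·y+56.
The remaining quadratic factors as (y+8)(y+7).

(y+6)·(y+7)·(y+8)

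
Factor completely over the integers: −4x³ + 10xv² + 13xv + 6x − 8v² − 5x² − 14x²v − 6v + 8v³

Group: 4x(−x² − 3xv − 2x + 4v² + 2v) + (2v − 3)(−x² − 3xv − 2x + 4v² + 2v); both groups contain (−x² − 3xv − 2x + 4v² + 2v), so (4x + 2v − 3) is a factor with cofactor −x² − 3xv − 2x + 4v² + 2v.
The cofactor groups again: −x² − 3xv − 2x + 4v² + 2v = −x(x + 4v + 2) + v(x + 4v + 2); both groups contain (x + 4v + 2), giving −(x − v)(x + 4v + 2).

−(x − v)(4x + 2v − 3)(x + 4v + 2)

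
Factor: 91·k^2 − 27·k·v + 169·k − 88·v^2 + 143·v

(13·k + 11·v)·(7·k − 8·v + 13)

Group: 13·k·(7·k − 8·v + 13) + 11·v·(7·k − 8·v + 13); both groups contain (7·k − 8·v + 13).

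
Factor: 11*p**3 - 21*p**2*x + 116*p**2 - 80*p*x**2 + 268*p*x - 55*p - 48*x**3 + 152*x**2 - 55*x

Group: p*(11*p**2 + 23*p*x - 5*p + 12*x**2 - 5*x) + (-4*x + 11)*(11*p**2 + 23*p*x - 5*p + 12*x**2 - 5*x); both groups contain (11*p**2 + 23*p*x - 5*p + 12*x**2 - 5*x), so (p - 4*x + 11) is a factor with cofactor 11*p**2 + 23*p*x - 5*p + 12*x**2 - 5*x.
The cofactor groups again: 11*p**2 + 23*p*x - 5*p + 12*x**2 - 5*x = 11*p*(p + x) + (12*x - 5)*(p + x); both groups contain (p + x), giving (11*p + 12*x - 5)*(p + x).

(11*p + 12*x - 5)*(p + x)*(p - 4*x + 11)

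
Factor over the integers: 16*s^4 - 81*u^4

Difference of squares twice: with A = 2*s and B = 3*u, A⁴ − B⁴ = (A² − B²)(A² + B²), and A² − B² factors again.

(2*s + 3*u)*(2*s - 3*u)*(4*s^2 + 9*u^2)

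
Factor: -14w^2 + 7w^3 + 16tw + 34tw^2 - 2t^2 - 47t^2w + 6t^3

Group: t(6t^2 - 41tw - 2t - 7w^2 + 14w) - w(6t^2 - 41tw - 2t - 7w^2 + 14w); both groups contain (6t^2 - 41tw - 2t - 7w^2 + 14w), so (t - w) is a factor with cofactor 6t^2 - 41tw - 2t - 7w^2 + 14w.
The cofactor groups again: 6t^2 - 41tw - 2t - 7w^2 + 14w = t(6t + w - 2) - 7w(6t + w - 2); both groups contain (6t + w - 2), giving (t - 7w)(6t + w - 2).

(6t + w - 2)(t - 7w)(t - w)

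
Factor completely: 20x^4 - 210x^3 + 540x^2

Pull out the common factor 10x^2, then factor the remaining trinomial.

10x^2(2x - 9)(x - 6)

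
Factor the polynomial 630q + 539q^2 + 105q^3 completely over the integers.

Pull out the common factor 7q, then factor the remaining trinomial.

7q(3q + 10)(5q + 9)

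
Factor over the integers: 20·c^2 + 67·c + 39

Need a pair with product 20·39 = 780 and sum 67: that's 15 and 52.
Split the middle term: 20·c^2 + 15·c + 52·c + 39 = 5·c·(4·c + 3) + 13·(4·c + 3).

(4·c + 3)·(5·c + 13)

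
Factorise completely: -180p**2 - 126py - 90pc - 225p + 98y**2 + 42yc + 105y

-(15p - 7y)(12p + 14y + 6c + 15)

Group: -15p(12p + 14y + 6c + 15) + 7y(12p + 14y + 6c + 15); both groups contain (12p + 14y + 6c + 15).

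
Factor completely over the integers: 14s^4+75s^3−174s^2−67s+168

(2s−3)(7s−8)(s+1)(s+7)

Testing divisors of the constant over divisors of the leading coefficient, s = −7 is a root, so (s+7) is a factor; dividing leaves 14s^3−23s^2−13s+24.
Next, s = 8/7 is a root, so (7s−8) is a factor; dividing leaves 2s^2−s−3.
The remaining quadratic factors as (s+1)(2s−3).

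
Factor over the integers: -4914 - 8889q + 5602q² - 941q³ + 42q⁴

(2q - 9)(3q - 13)(7q + 3)(q - 14)

Among the possible rational roots, q = 9/2 is a root, giving the factor (2q - 9) and quotient 21q³ - 376q² + 1109q + 546.
Continuing, q = 14 is a root, so (q - 14) divides it; the quotient is 21q² - 82q - 39.
The remaining quadratic factors as (3q - 13)(7q + 3).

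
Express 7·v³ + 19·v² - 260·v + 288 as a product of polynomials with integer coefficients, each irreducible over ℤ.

Testing divisors of the constant over divisors of the leading coefficient, v = 4 is a root, so (v - 4) is a factor; dividing leaves 7·v² + 47·v - 72.
The remaining quadratic factors as (v + 8)(7·v - 9).

(7·v - 9)·(v + 8)·(v - 4)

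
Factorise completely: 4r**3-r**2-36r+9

(4r-1)(r+3)(r-3)

Among the possible rational roots, r = -3 is a root, giving the factor (r+3) and quotient 4r**2-13r+3.
The remaining quadratic factors as (4r-1)(r-3).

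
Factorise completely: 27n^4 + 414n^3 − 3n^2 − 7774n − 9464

Trying the rational-root candidates, n = −13/3 is a root, so (3n + 13) is a factor; dividing leaves 9n^3 + 99n^2 − 430n − 728.
Continuing, n = 13/3 is a root, giving the factor (3n − 13) and quotient 3n^2 + 46n + 56.
The remaining quadratic factors as (n + 14)(3n + 4).

(3n + 13)(3n + 4)(3n − 13)(n + 14)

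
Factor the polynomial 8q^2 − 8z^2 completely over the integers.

8(q + z)(q − z)

Factor out 8, leaving q^2 − z^2, which is a difference of two squares.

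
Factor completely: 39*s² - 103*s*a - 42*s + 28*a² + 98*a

Group: 3*s*(13*s - 4*a - 14) - 7*a*(13*s - 4*a - 14); both groups contain (13*s - 4*a - 14).

(13*s - 4*a - 14)*(3*s - 7*a)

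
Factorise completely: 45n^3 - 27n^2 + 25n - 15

Group as (45n^3 + 25n) + (-27n^2 - 15) = 5n(9n^2 + 5) - 3(9n^2 + 5).
Both groups share the factor (9n^2 + 5).

(5n - 3)(9n^2 + 5)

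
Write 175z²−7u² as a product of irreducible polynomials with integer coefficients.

Factor out 7, leaving 25z²−u², which is a difference of two squares.

7(5z−u)(5z+u)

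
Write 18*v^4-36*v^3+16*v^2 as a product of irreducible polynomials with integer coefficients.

2*v^2*(3*v-2)*(3*v-4)

Pull out the common factor 2*v^2, then factor the remaining trinomial.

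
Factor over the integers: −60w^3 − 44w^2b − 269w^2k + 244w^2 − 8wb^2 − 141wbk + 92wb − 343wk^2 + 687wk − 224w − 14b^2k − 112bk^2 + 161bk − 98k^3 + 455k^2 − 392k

−(5w + 2b + 2k − 7)(4w + 7k)(3w + b + 7k − 8)

Group: 4w(−15w^2 − 11wb − 41wk + 61w − 2b^2 − 16bk + 23b − 14k^2 + 65k − 56) + 7k(−15w^2 − 11wb − 41wk + 61w − 2b^2 − 16bk + 23b − 14k^2 + 65k − 56); both groups contain (−15w^2 − 11wb − 41wk + 61w − 2b^2 − 16bk + 23b − 14k^2 + 65k − 56), so (4w + 7k) is a factor with cofactor −15w^2 − 11wb − 41wk + 61w − 2b^2 − 16bk + 23b − 14k^2 + 65k − 56.
The cofactor groups again: −15w^2 − 11wb − 41wk + 61w − 2b^2 − 16bk + 23b − 14k^2 + 65k − 56 = −3w(5w + 2b + 2k − 7) + (−b − 7k + 8)(5w + 2b + 2k − 7); both groups contain (5w + 2b + 2k − 7), giving −(3w + b + 7k − 8)(5w + 2b + 2k − 7).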